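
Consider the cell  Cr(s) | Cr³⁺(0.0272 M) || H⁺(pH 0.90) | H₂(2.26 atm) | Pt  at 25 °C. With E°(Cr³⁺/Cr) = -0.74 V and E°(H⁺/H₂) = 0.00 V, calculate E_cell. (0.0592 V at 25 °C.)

The hydrogen couple is the cathode, so E°_cell = 0.74 V; n = 6.
[H⁺] = 10^(−0.90) = 0.13 M, and Q = [Cr³⁺]^2·P(H₂)^3 / [H⁺]^6 = 2150.
E = E° − (0.0592/6) log Q = 0.74 − (0.0592/6)(3.331) = 0.707 V.

0.71 V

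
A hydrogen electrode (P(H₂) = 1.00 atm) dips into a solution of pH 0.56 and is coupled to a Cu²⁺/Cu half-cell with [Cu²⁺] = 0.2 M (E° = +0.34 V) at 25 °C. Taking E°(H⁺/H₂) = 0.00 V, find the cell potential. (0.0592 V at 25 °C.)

0.35 V

The Cu²⁺/Cu couple is the cathode, so E°_cell = 0.34 V; n = 2.
[H⁺] = 10^(−0.56) = 0.28 M, and Q = [H⁺]^2 / ([Cu²⁺]·P(H₂)) = 0.379.
E = E° − (0.0592/2) log Q = 0.34 − (0.0592/2)(-0.421) = 0.352 V.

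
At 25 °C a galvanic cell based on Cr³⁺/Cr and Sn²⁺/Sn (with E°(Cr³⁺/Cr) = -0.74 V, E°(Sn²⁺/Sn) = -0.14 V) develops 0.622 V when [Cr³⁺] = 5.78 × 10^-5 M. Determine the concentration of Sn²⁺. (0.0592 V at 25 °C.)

From the Nernst equation, log Q = n(E° − E)/0.0592 = 6(0.60 − 0.622)/0.0592 = -2.230, so Q = 0.00589.
With Q = [Cr³⁺]^2/[Sn²⁺]^3 and the known concentrations, [Sn²⁺]^3 in the denominator gives [Sn²⁺] = 0.0083 M.

0.0083 M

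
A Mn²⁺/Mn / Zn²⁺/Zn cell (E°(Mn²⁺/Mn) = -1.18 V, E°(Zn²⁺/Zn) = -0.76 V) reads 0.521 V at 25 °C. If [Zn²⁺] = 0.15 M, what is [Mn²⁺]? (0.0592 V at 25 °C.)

From the Nernst equation, log Q = n(E° − E)/0.0592 = 2(0.42 − 0.521)/0.0592 = -3.412, so Q = 3.87 × 10^-4.
With Q = [Mn²⁺]/[Zn²⁺] and the known concentrations, [Mn²⁺] in the numerator gives [Mn²⁺] = 5.8 × 10^-5 M.

5.8 × 10^-5 M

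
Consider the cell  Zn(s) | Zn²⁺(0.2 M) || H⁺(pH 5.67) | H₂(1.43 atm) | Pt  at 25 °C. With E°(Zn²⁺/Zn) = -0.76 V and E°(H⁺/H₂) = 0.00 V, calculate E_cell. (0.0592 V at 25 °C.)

The hydrogen couple is the cathode, so E°_cell = 0.76 V; n = 2.
[H⁺] = 10^(−5.67) = 2.1 × 10^-6 M, and Q = [Zn²⁺]·P(H₂) / [H⁺]^2 = 6.26 × 10^10.
E = E° − (0.0592/2) log Q = 0.76 − (0.0592/2)(10.796) = 0.440 V.

0.44 V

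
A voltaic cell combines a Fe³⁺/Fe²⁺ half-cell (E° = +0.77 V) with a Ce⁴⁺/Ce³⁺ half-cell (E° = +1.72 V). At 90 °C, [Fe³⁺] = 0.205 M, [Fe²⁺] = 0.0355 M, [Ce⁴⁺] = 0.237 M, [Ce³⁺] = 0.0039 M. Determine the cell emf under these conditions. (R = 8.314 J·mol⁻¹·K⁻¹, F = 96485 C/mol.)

1.02 V

The Ce⁴⁺/Ce³⁺ couple has the higher reduction potential and acts as the cathode, so E°_cell = +1.72 − (+0.77) = 0.95 V.
Balancing electrons gives n = 1; the reaction quotient is Q = [Fe³⁺]·[Ce³⁺]/([Fe²⁺]·[Ce⁴⁺]) = 0.0950.
E = E° − (RT/nF) ln Q = 0.95 − (8.314×363)/(1×96485) × (-2.354) = 0.950 + 0.074 = 1.024 V.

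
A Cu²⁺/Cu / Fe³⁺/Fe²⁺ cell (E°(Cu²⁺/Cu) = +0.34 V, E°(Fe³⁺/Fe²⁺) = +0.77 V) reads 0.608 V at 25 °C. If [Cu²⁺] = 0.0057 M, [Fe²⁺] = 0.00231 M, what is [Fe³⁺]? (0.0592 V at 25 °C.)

0.18 M

From the Nernst equation, log Q = n(E° − E)/0.0592 = 2(0.43 − 0.608)/0.0592 = -6.014, so Q = 9.69 × 10^-7.
With Q = [Cu²⁺]·[Fe²⁺]^2/[Fe³⁺]^2 and the known concentrations, [Fe³⁺]^2 in the denominator gives [Fe³⁺] = 0.18 M.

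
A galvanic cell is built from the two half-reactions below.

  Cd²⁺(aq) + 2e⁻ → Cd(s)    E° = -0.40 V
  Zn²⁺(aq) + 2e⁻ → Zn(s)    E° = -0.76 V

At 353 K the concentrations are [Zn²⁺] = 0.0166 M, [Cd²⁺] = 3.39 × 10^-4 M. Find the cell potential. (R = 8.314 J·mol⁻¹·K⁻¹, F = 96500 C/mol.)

The Cd²⁺/Cd couple has the higher reduction potential and acts as the cathode, so E°_cell = -0.40 − (-0.76) = 0.36 V.
Balancing electrons gives n = 2; the reaction quotient is Q = [Zn²⁺]/[Cd²⁺] = 49.0.
E = E° − (RT/nF) ln Q = 0.36 − (8.314×353)/(2×96500) × (3.891) = 0.360 − 0.059 = 0.301 V.

0.301 V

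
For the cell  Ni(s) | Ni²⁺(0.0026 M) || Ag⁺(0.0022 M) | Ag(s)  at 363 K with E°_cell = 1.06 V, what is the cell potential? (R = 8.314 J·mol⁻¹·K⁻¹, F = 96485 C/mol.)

0.962 V

Balancing electrons gives n = 2; the reaction quotient is Q = [Ni²⁺]/[Ag⁺]^2 = 537.
E = E° − (RT/nF) ln Q = 1.06 − (8.314×363)/(2×96485) × (6.286) = 1.060 − 0.098 = 0.962 V.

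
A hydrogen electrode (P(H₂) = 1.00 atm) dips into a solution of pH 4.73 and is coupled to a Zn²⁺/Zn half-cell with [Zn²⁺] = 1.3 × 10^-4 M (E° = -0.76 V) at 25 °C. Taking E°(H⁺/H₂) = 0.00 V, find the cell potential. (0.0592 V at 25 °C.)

0.60 V

The hydrogen couple is the cathode, so E°_cell = 0.76 V; n = 2.
[H⁺] = 10^(−4.73) = 1.9 × 10^-5 M, and Q = [Zn²⁺]·P(H₂) / [H⁺]^2 = 3.75 × 10^5.
E = E° − (0.0592/2) log Q = 0.76 − (0.0592/2)(5.574) = 0.595 V.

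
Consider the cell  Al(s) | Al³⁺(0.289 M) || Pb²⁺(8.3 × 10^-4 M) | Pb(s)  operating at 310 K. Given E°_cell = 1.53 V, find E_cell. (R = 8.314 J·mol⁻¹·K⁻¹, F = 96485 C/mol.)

1.45 V

Balancing electrons gives n = 6; the reaction quotient is Q = [Al³⁺]^2/[Pb²⁺]^3 = 1.46 × 10^8.
E = E° − (RT/nF) ln Q = 1.53 − (8.314×310)/(6×96485) × (18.800) = 1.530 − 0.084 = 1.446 V.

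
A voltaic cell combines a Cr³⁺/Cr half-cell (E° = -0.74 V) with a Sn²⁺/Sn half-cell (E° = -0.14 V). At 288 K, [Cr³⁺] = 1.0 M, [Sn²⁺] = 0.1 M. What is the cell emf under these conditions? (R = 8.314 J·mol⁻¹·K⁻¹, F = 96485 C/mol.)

0.571 V

The Sn²⁺/Sn couple has the higher reduction potential and acts as the cathode, so E°_cell = -0.14 − (-0.74) = 0.60 V.
Balancing electrons gives n = 6; the reaction quotient is Q = [Cr³⁺]^2/[Sn²⁺]^3 = 1000.
E = E° − (RT/nF) ln Q = 0.60 − (8.314×288)/(6×96485) × (6.908) = 0.600 − 0.029 = 0.571 V.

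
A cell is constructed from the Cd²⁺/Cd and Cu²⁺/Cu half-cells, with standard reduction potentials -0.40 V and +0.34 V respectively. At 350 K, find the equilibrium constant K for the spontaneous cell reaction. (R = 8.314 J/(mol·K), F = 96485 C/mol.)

2.1 × 10^21

E°_cell = +0.34 − (-0.40) = 0.74 V, with n = 2 electrons transferred.
At equilibrium E = 0, so the Nernst equation gives ln K = nFE°/RT = (2)(96485)(0.74)/((8.314)(350)) = 49.07.
K = e^49.07 = 2.1 × 10^21.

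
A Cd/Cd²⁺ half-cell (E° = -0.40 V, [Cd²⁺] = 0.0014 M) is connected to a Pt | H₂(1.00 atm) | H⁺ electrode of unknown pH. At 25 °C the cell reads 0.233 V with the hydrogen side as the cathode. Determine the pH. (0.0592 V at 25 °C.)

pH = 4.25

E°_cell = 0.40 V and n = 2.
log Q = n(E° − E)/0.0592 = 2×(0.40 − 0.233)/0.0592 = 5.642.
With Q = [Cd²⁺]·P(H₂) / [H⁺]^2, solving for [H⁺] gives log[H⁺] = -4.248, so pH = 4.25.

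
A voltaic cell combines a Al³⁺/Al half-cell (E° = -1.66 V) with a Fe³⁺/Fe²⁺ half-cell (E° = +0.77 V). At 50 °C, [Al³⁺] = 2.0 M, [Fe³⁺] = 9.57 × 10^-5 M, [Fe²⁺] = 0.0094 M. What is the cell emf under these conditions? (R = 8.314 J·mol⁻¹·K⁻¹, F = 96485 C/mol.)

2.30 V

The Fe³⁺/Fe²⁺ couple has the higher reduction potential and acts as the cathode, so E°_cell = +0.77 − (-1.66) = 2.43 V.
Balancing electrons gives n = 3; the reaction quotient is Q = [Al³⁺]·[Fe²⁺]^3/[Fe³⁺]^3 = 1.9 × 10^6.
E = E° − (RT/nF) ln Q = 2.43 − (8.314×323)/(3×96485) × (14.455) = 2.430 − 0.134 = 2.296 V.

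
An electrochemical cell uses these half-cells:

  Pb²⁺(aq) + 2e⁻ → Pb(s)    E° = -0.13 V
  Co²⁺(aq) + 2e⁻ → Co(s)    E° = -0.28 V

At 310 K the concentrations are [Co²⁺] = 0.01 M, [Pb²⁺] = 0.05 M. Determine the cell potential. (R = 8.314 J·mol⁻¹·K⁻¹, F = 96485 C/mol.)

The Pb²⁺/Pb couple has the higher reduction potential and acts as the cathode, so E°_cell = -0.13 − (-0.28) = 0.15 V.
Balancing electrons gives n = 2; the reaction quotient is Q = [Co²⁺]/[Pb²⁺] = 0.200.
E = E° − (RT/nF) ln Q = 0.15 − (8.314×310)/(2×96485) × (-1.609) = 0.150 + 0.021 = 0.171 V.

0.171 V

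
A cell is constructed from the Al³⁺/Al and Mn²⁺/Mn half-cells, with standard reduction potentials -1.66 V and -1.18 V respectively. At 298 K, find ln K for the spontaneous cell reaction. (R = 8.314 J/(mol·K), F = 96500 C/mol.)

ln K = 112.2

E°_cell = -1.18 − (-1.66) = 0.48 V, with n = 6 electrons transferred.
At equilibrium E = 0, so the Nernst equation gives ln K = nFE°/RT = (6)(96500)(0.48)/((8.314)(298)) = 112.17.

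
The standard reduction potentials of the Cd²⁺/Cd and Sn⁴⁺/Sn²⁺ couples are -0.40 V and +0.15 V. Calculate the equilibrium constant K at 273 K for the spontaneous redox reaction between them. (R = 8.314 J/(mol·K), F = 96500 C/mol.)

2 × 10^20

E°_cell = +0.15 − (-0.40) = 0.55 V, with n = 2 electrons transferred.
At equilibrium E = 0, so the Nernst equation gives ln K = nFE°/RT = (2)(96500)(0.55)/((8.314)(273)) = 46.77.
K = e^46.77 = 2 × 10^20.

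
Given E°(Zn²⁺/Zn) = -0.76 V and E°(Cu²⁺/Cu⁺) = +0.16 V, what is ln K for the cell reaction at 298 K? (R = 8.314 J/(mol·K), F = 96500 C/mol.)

E°_cell = +0.16 − (-0.76) = 0.92 V, with n = 2 electrons transferred.
At equilibrium E = 0, so the Nernst equation gives ln K = nFE°/RT = (2)(96500)(0.92)/((8.314)(298)) = 71.67.

ln K = 71.7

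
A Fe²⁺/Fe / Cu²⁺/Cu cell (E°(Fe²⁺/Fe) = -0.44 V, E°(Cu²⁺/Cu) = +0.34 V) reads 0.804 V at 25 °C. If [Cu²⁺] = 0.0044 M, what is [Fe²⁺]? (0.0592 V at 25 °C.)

6.8 × 10^-4 M

From the Nernst equation, log Q = n(E° − E)/0.0592 = 2(0.78 − 0.804)/0.0592 = -0.811, so Q = 0.155.
With Q = [Fe²⁺]/[Cu²⁺] and the known concentrations, [Fe²⁺] in the numerator gives [Fe²⁺] = 6.8 × 10^-4 M.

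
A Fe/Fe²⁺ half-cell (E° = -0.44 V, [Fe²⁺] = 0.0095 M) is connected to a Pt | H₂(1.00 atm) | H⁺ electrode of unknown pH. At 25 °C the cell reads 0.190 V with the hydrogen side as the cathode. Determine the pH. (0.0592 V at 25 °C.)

pH = 5.23

E°_cell = 0.44 V and n = 2.
log Q = n(E° − E)/0.0592 = 2×(0.44 − 0.190)/0.0592 = 8.446.
With Q = [Fe²⁺]·P(H₂) / [H⁺]^2, solving for [H⁺] gives log[H⁺] = -5.234, so pH = 5.23.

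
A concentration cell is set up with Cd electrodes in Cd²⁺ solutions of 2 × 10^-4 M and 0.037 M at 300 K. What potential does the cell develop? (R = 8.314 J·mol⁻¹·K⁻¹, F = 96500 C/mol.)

Both half-cells are Cd²⁺/Cd, so E°_cell = 0. The concentrated side is the cathode; the cell reaction moves Cd²⁺ from high to low concentration with n = 2.
Q = [Cd²⁺]_dilute/[Cd²⁺]_conc = 2 × 10^-4/0.037 = 0.00541.
E = 0 − (RT/nF) ln Q = −((8.314×300)/(2×96500))(-5.220) = 0.0675 V.

0.067 V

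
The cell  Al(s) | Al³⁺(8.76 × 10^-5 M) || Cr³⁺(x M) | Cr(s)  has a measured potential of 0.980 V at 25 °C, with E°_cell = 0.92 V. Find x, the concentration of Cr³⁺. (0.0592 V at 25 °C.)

0.096 M

From the Nernst equation, log Q = n(E° − E)/0.0592 = 3(0.92 − 0.980)/0.0592 = -3.041, so Q = 9.11 × 10^-4.
With Q = [Al³⁺]/[Cr³⁺] and the known concentrations, [Cr³⁺] in the denominator gives [Cr³⁺] = 0.096 M.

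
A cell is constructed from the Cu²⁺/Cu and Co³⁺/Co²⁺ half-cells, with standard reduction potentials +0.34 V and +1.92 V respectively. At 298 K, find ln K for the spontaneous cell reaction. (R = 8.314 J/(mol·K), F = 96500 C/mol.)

E°_cell = +1.92 − (+0.34) = 1.58 V, with n = 2 electrons transferred.
At equilibrium E = 0, so the Nernst equation gives ln K = nFE°/RT = (2)(96500)(1.58)/((8.314)(298)) = 123.08.

ln K = 123.1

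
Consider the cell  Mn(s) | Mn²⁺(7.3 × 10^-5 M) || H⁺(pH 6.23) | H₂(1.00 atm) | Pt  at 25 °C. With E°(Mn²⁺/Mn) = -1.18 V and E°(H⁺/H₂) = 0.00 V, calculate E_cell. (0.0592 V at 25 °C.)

0.93 V

The hydrogen couple is the cathode, so E°_cell = 1.18 V; n = 2.
[H⁺] = 10^(−6.23) = 5.9 × 10^-7 M, and Q = [Mn²⁺]·P(H₂) / [H⁺]^2 = 2.11 × 10^8.
E = E° − (0.0592/2) log Q = 1.18 − (0.0592/2)(8.323) = 0.934 V.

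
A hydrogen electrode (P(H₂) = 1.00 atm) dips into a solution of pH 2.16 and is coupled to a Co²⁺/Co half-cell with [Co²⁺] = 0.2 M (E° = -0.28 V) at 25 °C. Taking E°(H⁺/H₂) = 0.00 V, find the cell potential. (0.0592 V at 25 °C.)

0.17 V

The hydrogen couple is the cathode, so E°_cell = 0.28 V; n = 2.
[H⁺] = 10^(−2.16) = 0.0069 M, and Q = [Co²⁺]·P(H₂) / [H⁺]^2 = 4180.
E = E° − (0.0592/2) log Q = 0.28 − (0.0592/2)(3.621) = 0.173 V.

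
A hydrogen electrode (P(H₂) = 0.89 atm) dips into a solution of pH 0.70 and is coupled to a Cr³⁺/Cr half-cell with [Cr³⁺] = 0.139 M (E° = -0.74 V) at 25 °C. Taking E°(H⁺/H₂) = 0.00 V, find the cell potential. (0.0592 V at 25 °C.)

The hydrogen couple is the cathode, so E°_cell = 0.74 V; n = 6.
[H⁺] = 10^(−0.70) = 0.20 M, and Q = [Cr³⁺]^2·P(H₂)^3 / [H⁺]^6 = 216.
E = E° − (0.0592/6) log Q = 0.74 − (0.0592/6)(2.334) = 0.717 V.

0.72 V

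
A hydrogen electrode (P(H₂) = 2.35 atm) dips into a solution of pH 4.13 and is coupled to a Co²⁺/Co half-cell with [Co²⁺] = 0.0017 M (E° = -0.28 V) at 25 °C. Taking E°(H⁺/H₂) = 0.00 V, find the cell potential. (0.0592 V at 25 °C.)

0.11 V

The hydrogen couple is the cathode, so E°_cell = 0.28 V; n = 2.
[H⁺] = 10^(−4.13) = 7.4 × 10^-5 M, and Q = [Co²⁺]·P(H₂) / [H⁺]^2 = 7.27 × 10^5.
E = E° − (0.0592/2) log Q = 0.28 − (0.0592/2)(5.862) = 0.106 V.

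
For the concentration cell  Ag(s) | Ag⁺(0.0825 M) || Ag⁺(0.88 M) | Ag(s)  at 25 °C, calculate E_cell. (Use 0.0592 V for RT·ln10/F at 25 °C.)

0.061 V

Both half-cells are Ag⁺/Ag, so E°_cell = 0. The concentrated side is the cathode; the cell reaction moves Ag⁺ from high to low concentration with n = 1.
Q = [Ag⁺]_dilute/[Ag⁺]_conc = 0.0825/0.88 = 0.0938.
E = 0 − (0.0592/1) log Q = −(0.0592/1)(-1.028) = 0.0609 V.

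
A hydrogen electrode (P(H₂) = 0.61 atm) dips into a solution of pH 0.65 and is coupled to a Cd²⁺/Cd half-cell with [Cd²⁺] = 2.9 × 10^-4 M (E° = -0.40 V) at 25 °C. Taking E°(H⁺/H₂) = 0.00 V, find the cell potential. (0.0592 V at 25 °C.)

0.47 V

The hydrogen couple is the cathode, so E°_cell = 0.40 V; n = 2.
[H⁺] = 10^(−0.65) = 0.22 M, and Q = [Cd²⁺]·P(H₂) / [H⁺]^2 = 0.00353.
E = E° − (0.0592/2) log Q = 0.40 − (0.0592/2)(-2.452) = 0.473 V.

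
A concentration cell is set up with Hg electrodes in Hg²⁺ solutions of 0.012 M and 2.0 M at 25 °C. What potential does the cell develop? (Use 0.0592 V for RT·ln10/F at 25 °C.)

Both half-cells are Hg²⁺/Hg, so E°_cell = 0. The concentrated side is the cathode; the cell reaction moves Hg²⁺ from high to low concentration with n = 2.
Q = [Hg²⁺]_dilute/[Hg²⁺]_conc = 0.012/2.0 = 0.00600.
E = 0 − (0.0592/2) log Q = −(0.0592/2)(-2.222) = 0.0658 V.

0.066 V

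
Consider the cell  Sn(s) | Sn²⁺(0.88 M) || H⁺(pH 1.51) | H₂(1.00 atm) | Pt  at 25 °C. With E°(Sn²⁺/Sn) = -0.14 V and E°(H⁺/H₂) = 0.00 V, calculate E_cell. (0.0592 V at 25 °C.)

0.052 V

The hydrogen couple is the cathode, so E°_cell = 0.14 V; n = 2.
[H⁺] = 10^(−1.51) = 0.031 M, and Q = [Sn²⁺]·P(H₂) / [H⁺]^2 = 921.
E = E° − (0.0592/2) log Q = 0.14 − (0.0592/2)(2.964) = 0.052 V.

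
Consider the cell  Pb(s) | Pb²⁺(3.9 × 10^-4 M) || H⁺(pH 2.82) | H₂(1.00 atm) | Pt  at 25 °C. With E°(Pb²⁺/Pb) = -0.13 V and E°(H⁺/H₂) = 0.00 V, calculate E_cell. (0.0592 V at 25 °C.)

0.064 V

The hydrogen couple is the cathode, so E°_cell = 0.13 V; n = 2.
[H⁺] = 10^(−2.82) = 0.0015 M, and Q = [Pb²⁺]·P(H₂) / [H⁺]^2 = 170.
E = E° − (0.0592/2) log Q = 0.13 − (0.0592/2)(2.231) = 0.064 V.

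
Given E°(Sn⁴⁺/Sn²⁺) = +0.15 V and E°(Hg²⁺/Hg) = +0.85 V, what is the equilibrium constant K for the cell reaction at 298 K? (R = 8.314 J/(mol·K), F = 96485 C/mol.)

4.8 × 10^23

E°_cell = +0.85 − (+0.15) = 0.70 V, with n = 2 electrons transferred.
At equilibrium E = 0, so the Nernst equation gives ln K = nFE°/RT = (2)(96485)(0.70)/((8.314)(298)) = 54.52.
K = e^54.52 = 4.8 × 10^23.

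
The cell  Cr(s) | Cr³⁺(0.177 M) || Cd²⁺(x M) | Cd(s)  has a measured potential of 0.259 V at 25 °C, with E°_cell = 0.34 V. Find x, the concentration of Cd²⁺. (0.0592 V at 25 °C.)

5.8 × 10^-4 M

From the Nernst equation, log Q = n(E° − E)/0.0592 = 6(0.34 − 0.259)/0.0592 = 8.209, so Q = 1.62 × 10^8.
With Q = [Cr³⁺]^2/[Cd²⁺]^3 and the known concentrations, [Cd²⁺]^3 in the denominator gives [Cd²⁺] = 5.8 × 10^-4 M.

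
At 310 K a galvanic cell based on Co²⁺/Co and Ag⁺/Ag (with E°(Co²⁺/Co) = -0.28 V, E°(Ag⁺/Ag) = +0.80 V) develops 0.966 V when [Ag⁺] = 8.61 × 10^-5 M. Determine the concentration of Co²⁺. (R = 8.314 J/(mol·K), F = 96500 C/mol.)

From the Nernst equation, ln Q = nF(E° − E)/RT = 2×96500×(1.08 − 0.966)/(8.314×310) = 8.537, so Q = 5100.
With Q = [Co²⁺]/[Ag⁺]^2 and the known concentrations, [Co²⁺] in the numerator gives [Co²⁺] = 3.8 × 10^-5 M.

3.8 × 10^-5 M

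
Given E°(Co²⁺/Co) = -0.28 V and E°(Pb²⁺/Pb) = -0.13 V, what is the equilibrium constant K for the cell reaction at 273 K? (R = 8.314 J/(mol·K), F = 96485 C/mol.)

3.5 × 10^5

E°_cell = -0.13 − (-0.28) = 0.15 V, with n = 2 electrons transferred.
At equilibrium E = 0, so the Nernst equation gives ln K = nFE°/RT = (2)(96485)(0.15)/((8.314)(273)) = 12.75.
K = e^12.75 = 3.5 × 10^5.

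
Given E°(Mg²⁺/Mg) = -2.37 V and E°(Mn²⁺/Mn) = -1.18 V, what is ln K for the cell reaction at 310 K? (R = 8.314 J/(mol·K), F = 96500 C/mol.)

E°_cell = -1.18 − (-2.37) = 1.19 V, with n = 2 electrons transferred.
At equilibrium E = 0, so the Nernst equation gives ln K = nFE°/RT = (2)(96500)(1.19)/((8.314)(310)) = 89.11.

ln K = 89.1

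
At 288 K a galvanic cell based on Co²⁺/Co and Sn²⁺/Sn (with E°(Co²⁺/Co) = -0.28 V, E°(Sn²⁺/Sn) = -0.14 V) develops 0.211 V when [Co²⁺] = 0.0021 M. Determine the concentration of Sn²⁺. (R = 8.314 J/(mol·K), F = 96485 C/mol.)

0.64 M

From the Nernst equation, ln Q = nF(E° − E)/RT = 2×96485×(0.14 − 0.211)/(8.314×288) = -5.722, so Q = 0.00327.
With Q = [Co²⁺]/[Sn²⁺] and the known concentrations, [Sn²⁺] in the denominator gives [Sn²⁺] = 0.64 M.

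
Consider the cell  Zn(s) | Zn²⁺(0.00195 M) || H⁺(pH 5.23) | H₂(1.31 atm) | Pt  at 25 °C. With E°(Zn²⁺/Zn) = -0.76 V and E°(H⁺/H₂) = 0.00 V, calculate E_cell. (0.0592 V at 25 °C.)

0.53 V

The hydrogen couple is the cathode, so E°_cell = 0.76 V; n = 2.
[H⁺] = 10^(−5.23) = 5.9 × 10^-6 M, and Q = [Zn²⁺]·P(H₂) / [H⁺]^2 = 7.37 × 10^7.
E = E° − (0.0592/2) log Q = 0.76 − (0.0592/2)(7.867) = 0.527 V.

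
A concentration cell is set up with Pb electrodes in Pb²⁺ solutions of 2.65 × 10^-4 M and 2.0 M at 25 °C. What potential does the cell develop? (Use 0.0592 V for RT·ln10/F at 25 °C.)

Both half-cells are Pb²⁺/Pb, so E°_cell = 0. The concentrated side is the cathode; the cell reaction moves Pb²⁺ from high to low concentration with n = 2.
Q = [Pb²⁺]_dilute/[Pb²⁺]_conc = 2.65 × 10^-4/2.0 = 1.32 × 10^-4.
E = 0 − (0.0592/2) log Q = −(0.0592/2)(-3.878) = 0.1148 V.

0.11 V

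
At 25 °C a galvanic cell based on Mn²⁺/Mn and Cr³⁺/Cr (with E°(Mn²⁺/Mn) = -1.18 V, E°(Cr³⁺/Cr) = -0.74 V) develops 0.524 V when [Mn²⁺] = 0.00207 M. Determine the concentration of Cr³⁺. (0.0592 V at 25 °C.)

From the Nernst equation, log Q = n(E° − E)/0.0592 = 6(0.44 − 0.524)/0.0592 = -8.514, so Q = 3.07 × 10^-9.
With Q = [Mn²⁺]^3/[Cr³⁺]^2 and the known concentrations, [Cr³⁺]^2 in the denominator gives [Cr³⁺] = 1.7 M.

1.7 M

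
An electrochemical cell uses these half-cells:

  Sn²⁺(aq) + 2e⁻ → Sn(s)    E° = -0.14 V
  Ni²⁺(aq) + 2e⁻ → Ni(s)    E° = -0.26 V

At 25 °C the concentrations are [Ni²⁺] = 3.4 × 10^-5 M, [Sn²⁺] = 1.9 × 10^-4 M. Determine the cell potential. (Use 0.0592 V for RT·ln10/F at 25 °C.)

The Sn²⁺/Sn couple has the higher reduction potential and acts as the cathode, so E°_cell = -0.14 − (-0.26) = 0.12 V.
Balancing electrons gives n = 2; the reaction quotient is Q = [Ni²⁺]/[Sn²⁺] = 0.179.
At 25 °C, E = E° − (0.0592/n) log Q = 0.12 − (0.0592/2)(-0.747) = 0.120 + 0.022 = 0.142 V.

0.142 V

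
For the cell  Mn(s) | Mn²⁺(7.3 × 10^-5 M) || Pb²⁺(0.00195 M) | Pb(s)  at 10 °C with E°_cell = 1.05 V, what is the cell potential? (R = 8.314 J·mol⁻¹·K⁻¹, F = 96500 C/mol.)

1.09 V

Balancing electrons gives n = 2; the reaction quotient is Q = [Mn²⁺]/[Pb²⁺] = 0.0374.
E = E° − (RT/nF) ln Q = 1.05 − (8.314×283)/(2×96500) × (-3.285) = 1.050 + 0.040 = 1.090 V.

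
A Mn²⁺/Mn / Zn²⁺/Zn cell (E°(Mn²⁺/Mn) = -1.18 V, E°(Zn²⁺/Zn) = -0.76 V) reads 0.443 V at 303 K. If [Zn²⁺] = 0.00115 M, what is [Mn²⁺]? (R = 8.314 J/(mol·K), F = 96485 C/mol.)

From the Nernst equation, ln Q = nF(E° − E)/RT = 2×96485×(0.42 − 0.443)/(8.314×303) = -1.762, so Q = 0.172.
With Q = [Mn²⁺]/[Zn²⁺] and the known concentrations, [Mn²⁺] in the numerator gives [Mn²⁺] = 2 × 10^-4 M.

2 × 10^-4 M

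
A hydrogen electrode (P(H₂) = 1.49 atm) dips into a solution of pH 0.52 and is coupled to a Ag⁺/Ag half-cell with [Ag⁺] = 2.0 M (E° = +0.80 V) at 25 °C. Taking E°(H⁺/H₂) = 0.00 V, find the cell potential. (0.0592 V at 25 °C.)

0.85 V

The Ag⁺/Ag couple is the cathode, so E°_cell = 0.80 V; n = 2.
[H⁺] = 10^(−0.52) = 0.30 M, and Q = [H⁺]^2 / ([Ag⁺]^2·P(H₂)) = 0.0153.
E = E° − (0.0592/2) log Q = 0.80 − (0.0592/2)(-1.815) = 0.854 V.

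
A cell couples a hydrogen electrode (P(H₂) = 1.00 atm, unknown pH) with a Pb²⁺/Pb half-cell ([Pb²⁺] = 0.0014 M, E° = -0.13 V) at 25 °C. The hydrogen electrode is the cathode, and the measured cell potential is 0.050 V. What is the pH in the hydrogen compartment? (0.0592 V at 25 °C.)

E°_cell = 0.13 V and n = 2.
log Q = n(E° − E)/0.0592 = 2×(0.13 − 0.050)/0.0592 = 2.703.
With Q = [Pb²⁺]·P(H₂) / [H⁺]^2, solving for [H⁺] gives log[H⁺] = -2.778, so pH = 2.78.

pH = 2.78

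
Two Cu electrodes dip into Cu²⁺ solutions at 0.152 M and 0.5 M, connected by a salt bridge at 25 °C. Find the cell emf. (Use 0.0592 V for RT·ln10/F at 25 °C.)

0.015 V

Both half-cells are Cu²⁺/Cu, so E°_cell = 0. The concentrated side is the cathode; the cell reaction moves Cu²⁺ from high to low concentration with n = 2.
Q = [Cu²⁺]_dilute/[Cu²⁺]_conc = 0.152/0.5 = 0.304.
E = 0 − (0.0592/2) log Q = −(0.0592/2)(-0.517) = 0.0153 V.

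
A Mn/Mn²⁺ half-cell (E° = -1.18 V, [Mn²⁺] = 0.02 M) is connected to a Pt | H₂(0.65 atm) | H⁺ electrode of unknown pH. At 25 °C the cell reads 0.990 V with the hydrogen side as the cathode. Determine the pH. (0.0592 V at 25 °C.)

pH = 4.15

E°_cell = 1.18 V and n = 2.
log Q = n(E° − E)/0.0592 = 2×(1.18 − 0.990)/0.0592 = 6.419.
With Q = [Mn²⁺]·P(H₂) / [H⁺]^2, solving for [H⁺] gives log[H⁺] = -4.152, so pH = 4.15.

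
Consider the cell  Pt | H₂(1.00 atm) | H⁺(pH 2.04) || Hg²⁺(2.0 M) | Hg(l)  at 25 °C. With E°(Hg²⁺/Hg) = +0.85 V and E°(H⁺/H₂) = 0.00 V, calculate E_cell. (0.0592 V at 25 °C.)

0.98 V

The Hg²⁺/Hg couple is the cathode, so E°_cell = 0.85 V; n = 2.
[H⁺] = 10^(−2.04) = 0.0091 M, and Q = [H⁺]^2 / ([Hg²⁺]·P(H₂)) = 4.16 × 10^-5.
E = E° − (0.0592/2) log Q = 0.85 − (0.0592/2)(-4.381) = 0.980 V.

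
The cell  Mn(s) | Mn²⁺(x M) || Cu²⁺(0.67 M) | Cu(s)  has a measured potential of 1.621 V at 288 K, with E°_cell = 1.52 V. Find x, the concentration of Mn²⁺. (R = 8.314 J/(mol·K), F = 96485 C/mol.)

2 × 10^-4 M

From the Nernst equation, ln Q = nF(E° − E)/RT = 2×96485×(1.52 − 1.621)/(8.314×288) = -8.140, so Q = 2.92 × 10^-4.
With Q = [Mn²⁺]/[Cu²⁺] and the known concentrations, [Mn²⁺] in the numerator gives [Mn²⁺] = 2 × 10^-4 M.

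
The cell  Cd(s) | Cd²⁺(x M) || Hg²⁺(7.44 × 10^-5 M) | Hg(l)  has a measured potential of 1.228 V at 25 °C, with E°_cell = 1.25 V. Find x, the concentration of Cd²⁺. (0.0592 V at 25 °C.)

From the Nernst equation, log Q = n(E° − E)/0.0592 = 2(1.25 − 1.228)/0.0592 = 0.743, so Q = 5.54.
With Q = [Cd²⁺]/[Hg²⁺] and the known concentrations, [Cd²⁺] in the numerator gives [Cd²⁺] = 4.1 × 10^-4 M.

4.1 × 10^-4 M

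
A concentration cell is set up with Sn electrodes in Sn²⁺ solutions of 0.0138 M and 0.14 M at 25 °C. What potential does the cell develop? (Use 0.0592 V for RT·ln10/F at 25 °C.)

0.030 V

Both half-cells are Sn²⁺/Sn, so E°_cell = 0. The concentrated side is the cathode; the cell reaction moves Sn²⁺ from high to low concentration with n = 2.
Q = [Sn²⁺]_dilute/[Sn²⁺]_conc = 0.0138/0.14 = 0.0986.
E = 0 − (0.0592/2) log Q = −(0.0592/2)(-1.006) = 0.0298 V.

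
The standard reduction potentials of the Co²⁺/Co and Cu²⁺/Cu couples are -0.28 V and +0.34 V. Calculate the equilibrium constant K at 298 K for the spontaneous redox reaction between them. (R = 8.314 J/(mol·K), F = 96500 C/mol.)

E°_cell = +0.34 − (-0.28) = 0.62 V, with n = 2 electrons transferred.
At equilibrium E = 0, so the Nernst equation gives ln K = nFE°/RT = (2)(96500)(0.62)/((8.314)(298)) = 48.30.
K = e^48.30 = 9.4 × 10^20.

9.4 × 10^20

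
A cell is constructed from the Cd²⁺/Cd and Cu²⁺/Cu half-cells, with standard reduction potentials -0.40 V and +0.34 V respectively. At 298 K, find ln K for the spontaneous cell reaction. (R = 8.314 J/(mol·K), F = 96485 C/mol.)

ln K = 57.6

E°_cell = +0.34 − (-0.40) = 0.74 V, with n = 2 electrons transferred.
At equilibrium E = 0, so the Nernst equation gives ln K = nFE°/RT = (2)(96485)(0.74)/((8.314)(298)) = 57.64.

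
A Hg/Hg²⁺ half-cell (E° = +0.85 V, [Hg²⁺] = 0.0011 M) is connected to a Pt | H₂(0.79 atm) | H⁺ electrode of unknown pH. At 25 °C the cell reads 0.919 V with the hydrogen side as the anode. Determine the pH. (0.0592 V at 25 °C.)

pH = 2.70

E°_cell = 0.85 V and n = 2.
log Q = n(E° − E)/0.0592 = 2×(0.85 − 0.919)/0.0592 = -2.331.
With Q = [H⁺]^2 / ([Hg²⁺]·P(H₂)), solving for [H⁺] gives log[H⁺] = -2.696, so pH = 2.70.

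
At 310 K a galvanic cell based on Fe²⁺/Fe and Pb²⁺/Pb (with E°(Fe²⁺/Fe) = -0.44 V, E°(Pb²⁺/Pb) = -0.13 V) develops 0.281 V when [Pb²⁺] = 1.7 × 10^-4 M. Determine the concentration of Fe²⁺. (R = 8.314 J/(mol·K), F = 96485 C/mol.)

0.0015 M

From the Nernst equation, ln Q = nF(E° − E)/RT = 2×96485×(0.31 − 0.281)/(8.314×310) = 2.171, so Q = 8.77.
With Q = [Fe²⁺]/[Pb²⁺] and the known concentrations, [Fe²⁺] in the numerator gives [Fe²⁺] = 0.0015 M.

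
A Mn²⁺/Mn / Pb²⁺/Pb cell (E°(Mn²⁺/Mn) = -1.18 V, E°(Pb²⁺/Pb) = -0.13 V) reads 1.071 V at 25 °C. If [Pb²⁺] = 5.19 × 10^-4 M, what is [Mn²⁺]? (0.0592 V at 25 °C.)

From the Nernst equation, log Q = n(E° − E)/0.0592 = 2(1.05 − 1.071)/0.0592 = -0.709, so Q = 0.195.
With Q = [Mn²⁺]/[Pb²⁺] and the known concentrations, [Mn²⁺] in the numerator gives [Mn²⁺] = 1 × 10^-4 M.

1 × 10^-4 M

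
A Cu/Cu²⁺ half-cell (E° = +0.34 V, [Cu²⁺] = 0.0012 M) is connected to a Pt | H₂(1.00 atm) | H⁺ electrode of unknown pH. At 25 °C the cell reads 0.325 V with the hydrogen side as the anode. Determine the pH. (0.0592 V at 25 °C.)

E°_cell = 0.34 V and n = 2.
log Q = n(E° − E)/0.0592 = 2×(0.34 − 0.325)/0.0592 = 0.507.
With Q = [H⁺]^2 / ([Cu²⁺]·P(H₂)), solving for [H⁺] gives log[H⁺] = -1.207, so pH = 1.21.

pH = 1.21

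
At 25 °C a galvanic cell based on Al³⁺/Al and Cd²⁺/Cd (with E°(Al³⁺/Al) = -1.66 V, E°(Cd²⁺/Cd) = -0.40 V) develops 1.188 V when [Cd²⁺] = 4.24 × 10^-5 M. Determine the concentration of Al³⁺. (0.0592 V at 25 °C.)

From the Nernst equation, log Q = n(E° − E)/0.0592 = 6(1.26 − 1.188)/0.0592 = 7.297, so Q = 1.98 × 10^7.
With Q = [Al³⁺]^2/[Cd²⁺]^3 and the known concentrations, [Al³⁺]^2 in the numerator gives [Al³⁺] = 0.0012 M.

0.0012 M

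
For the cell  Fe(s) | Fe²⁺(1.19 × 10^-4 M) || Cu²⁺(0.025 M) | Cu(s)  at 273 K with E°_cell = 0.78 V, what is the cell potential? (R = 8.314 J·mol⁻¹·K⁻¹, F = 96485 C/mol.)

Balancing electrons gives n = 2; the reaction quotient is Q = [Fe²⁺]/[Cu²⁺] = 0.00476.
E = E° − (RT/nF) ln Q = 0.78 − (8.314×273)/(2×96485) × (-5.348) = 0.780 + 0.063 = 0.843 V.

0.843 V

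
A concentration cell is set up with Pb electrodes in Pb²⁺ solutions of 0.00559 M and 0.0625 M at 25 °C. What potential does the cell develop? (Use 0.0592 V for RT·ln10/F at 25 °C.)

0.031 V

Both half-cells are Pb²⁺/Pb, so E°_cell = 0. The concentrated side is the cathode; the cell reaction moves Pb²⁺ from high to low concentration with n = 2.
Q = [Pb²⁺]_dilute/[Pb²⁺]_conc = 0.00559/0.0625 = 0.0894.
E = 0 − (0.0592/2) log Q = −(0.0592/2)(-1.048) = 0.0310 V.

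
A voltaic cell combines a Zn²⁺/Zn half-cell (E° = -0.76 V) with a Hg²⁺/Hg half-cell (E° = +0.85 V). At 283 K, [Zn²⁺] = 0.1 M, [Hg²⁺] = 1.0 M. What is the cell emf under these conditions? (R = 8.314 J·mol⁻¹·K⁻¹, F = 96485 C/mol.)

1.64 V

The Hg²⁺/Hg couple has the higher reduction potential and acts as the cathode, so E°_cell = +0.85 − (-0.76) = 1.61 V.
Balancing electrons gives n = 2; the reaction quotient is Q = [Zn²⁺]/[Hg²⁺] = 0.100.
E = E° − (RT/nF) ln Q = 1.61 − (8.314×283)/(2×96485) × (-2.303) = 1.610 + 0.028 = 1.638 V.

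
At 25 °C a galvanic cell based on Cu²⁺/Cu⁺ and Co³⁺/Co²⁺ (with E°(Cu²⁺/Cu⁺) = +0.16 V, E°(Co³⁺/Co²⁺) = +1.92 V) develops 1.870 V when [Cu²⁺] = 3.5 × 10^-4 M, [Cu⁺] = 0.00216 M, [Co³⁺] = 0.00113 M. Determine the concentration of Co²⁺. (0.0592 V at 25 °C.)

From the Nernst equation, log Q = n(E° − E)/0.0592 = 1(1.76 − 1.870)/0.0592 = -1.858, so Q = 0.0139.
With Q = [Cu²⁺]·[Co²⁺]/([Cu⁺]·[Co³⁺]) and the known concentrations, [Co²⁺] in the numerator gives [Co²⁺] = 9.7 × 10^-5 M.

9.7 × 10^-5 M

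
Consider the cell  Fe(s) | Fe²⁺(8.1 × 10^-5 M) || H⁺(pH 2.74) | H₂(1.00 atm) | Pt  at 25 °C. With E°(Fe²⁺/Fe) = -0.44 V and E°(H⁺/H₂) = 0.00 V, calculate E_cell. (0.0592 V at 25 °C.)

The hydrogen couple is the cathode, so E°_cell = 0.44 V; n = 2.
[H⁺] = 10^(−2.74) = 0.0018 M, and Q = [Fe²⁺]·P(H₂) / [H⁺]^2 = 24.5.
E = E° − (0.0592/2) log Q = 0.44 − (0.0592/2)(1.388) = 0.399 V.

0.40 V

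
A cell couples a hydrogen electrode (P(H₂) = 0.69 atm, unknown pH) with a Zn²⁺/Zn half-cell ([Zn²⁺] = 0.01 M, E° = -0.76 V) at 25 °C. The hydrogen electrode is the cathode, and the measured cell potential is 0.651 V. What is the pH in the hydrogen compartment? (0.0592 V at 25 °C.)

E°_cell = 0.76 V and n = 2.
log Q = n(E° − E)/0.0592 = 2×(0.76 − 0.651)/0.0592 = 3.682.
With Q = [Zn²⁺]·P(H₂) / [H⁺]^2, solving for [H⁺] gives log[H⁺] = -2.922, so pH = 2.92.

pH = 2.92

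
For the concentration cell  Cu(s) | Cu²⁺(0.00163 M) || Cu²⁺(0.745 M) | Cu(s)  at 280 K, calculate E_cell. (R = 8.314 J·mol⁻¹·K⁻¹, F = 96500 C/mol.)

0.074 V

Both half-cells are Cu²⁺/Cu, so E°_cell = 0. The concentrated side is the cathode; the cell reaction moves Cu²⁺ from high to low concentration with n = 2.
Q = [Cu²⁺]_dilute/[Cu²⁺]_conc = 0.00163/0.745 = 0.00219.
E = 0 − (RT/nF) ln Q = −((8.314×280)/(2×96500))(-6.125) = 0.0739 V.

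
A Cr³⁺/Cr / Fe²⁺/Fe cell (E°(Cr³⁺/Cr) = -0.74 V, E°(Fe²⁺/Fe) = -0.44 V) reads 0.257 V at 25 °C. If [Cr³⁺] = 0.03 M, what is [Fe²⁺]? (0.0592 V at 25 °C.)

From the Nernst equation, log Q = n(E° − E)/0.0592 = 6(0.30 − 0.257)/0.0592 = 4.358, so Q = 2.28 × 10^4.
With Q = [Cr³⁺]^2/[Fe²⁺]^3 and the known concentrations, [Fe²⁺]^3 in the denominator gives [Fe²⁺] = 0.0034 M.

0.0034 M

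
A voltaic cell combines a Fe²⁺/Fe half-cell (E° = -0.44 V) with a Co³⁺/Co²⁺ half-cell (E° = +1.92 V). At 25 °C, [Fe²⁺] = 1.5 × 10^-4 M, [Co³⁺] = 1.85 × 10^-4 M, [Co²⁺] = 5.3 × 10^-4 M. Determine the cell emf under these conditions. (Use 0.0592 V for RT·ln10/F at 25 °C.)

The Co³⁺/Co²⁺ couple has the higher reduction potential and acts as the cathode, so E°_cell = +1.92 − (-0.44) = 2.36 V.
Balancing electrons gives n = 2; the reaction quotient is Q = [Fe²⁺]·[Co²⁺]^2/[Co³⁺]^2 = 0.00123.
At 25 °C, E = E° − (0.0592/n) log Q = 2.36 − (0.0592/2)(-2.910) = 2.360 + 0.086 = 2.446 V.

2.45 V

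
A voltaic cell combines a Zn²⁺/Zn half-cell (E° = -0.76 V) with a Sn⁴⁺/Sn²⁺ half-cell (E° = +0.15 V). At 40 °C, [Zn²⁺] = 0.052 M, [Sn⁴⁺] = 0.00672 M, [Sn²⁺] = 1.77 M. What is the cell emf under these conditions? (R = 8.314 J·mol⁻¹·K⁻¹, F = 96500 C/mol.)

The Sn⁴⁺/Sn²⁺ couple has the higher reduction potential and acts as the cathode, so E°_cell = +0.15 − (-0.76) = 0.91 V.
Balancing electrons gives n = 2; the reaction quotient is Q = [Zn²⁺]·[Sn²⁺]/[Sn⁴⁺] = 13.7.
E = E° − (RT/nF) ln Q = 0.91 − (8.314×313)/(2×96500) × (2.617) = 0.910 − 0.035 = 0.875 V.

0.875 V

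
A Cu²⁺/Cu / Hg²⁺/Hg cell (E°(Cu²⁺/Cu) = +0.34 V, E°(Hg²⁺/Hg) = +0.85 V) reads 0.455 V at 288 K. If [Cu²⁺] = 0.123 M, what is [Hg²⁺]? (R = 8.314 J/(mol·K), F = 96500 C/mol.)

0.0015 M

From the Nernst equation, ln Q = nF(E° − E)/RT = 2×96500×(0.51 − 0.455)/(8.314×288) = 4.433, so Q = 84.2.
With Q = [Cu²⁺]/[Hg²⁺] and the known concentrations, [Hg²⁺] in the denominator gives [Hg²⁺] = 0.0015 M.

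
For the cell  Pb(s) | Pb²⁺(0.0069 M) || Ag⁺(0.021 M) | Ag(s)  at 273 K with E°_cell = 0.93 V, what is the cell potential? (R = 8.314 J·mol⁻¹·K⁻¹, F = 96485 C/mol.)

0.898 V

Balancing electrons gives n = 2; the reaction quotient is Q = [Pb²⁺]/[Ag⁺]^2 = 15.6.
E = E° − (RT/nF) ln Q = 0.93 − (8.314×273)/(2×96485) × (2.750) = 0.930 − 0.032 = 0.898 V.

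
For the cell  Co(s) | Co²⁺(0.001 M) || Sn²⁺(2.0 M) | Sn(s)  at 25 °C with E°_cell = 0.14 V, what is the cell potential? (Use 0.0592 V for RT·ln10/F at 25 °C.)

Balancing electrons gives n = 2; the reaction quotient is Q = [Co²⁺]/[Sn²⁺] = 5 × 10^-4.
At 25 °C, E = E° − (0.0592/n) log Q = 0.14 − (0.0592/2)(-3.301) = 0.140 + 0.098 = 0.238 V.

0.238 V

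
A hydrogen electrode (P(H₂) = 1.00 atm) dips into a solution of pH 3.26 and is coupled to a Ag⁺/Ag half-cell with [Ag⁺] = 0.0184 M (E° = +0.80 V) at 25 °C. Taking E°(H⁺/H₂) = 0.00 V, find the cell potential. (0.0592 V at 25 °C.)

0.89 V

The Ag⁺/Ag couple is the cathode, so E°_cell = 0.80 V; n = 2.
[H⁺] = 10^(−3.26) = 5.5 × 10^-4 M, and Q = [H⁺]^2 / ([Ag⁺]^2·P(H₂)) = 8.92 × 10^-4.
E = E° − (0.0592/2) log Q = 0.80 − (0.0592/2)(-3.050) = 0.890 V.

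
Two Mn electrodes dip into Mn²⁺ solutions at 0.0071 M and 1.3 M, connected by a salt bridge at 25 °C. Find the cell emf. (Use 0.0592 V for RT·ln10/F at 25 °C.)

0.067 V

Both half-cells are Mn²⁺/Mn, so E°_cell = 0. The concentrated side is the cathode; the cell reaction moves Mn²⁺ from high to low concentration with n = 2.
Q = [Mn²⁺]_dilute/[Mn²⁺]_conc = 0.0071/1.3 = 0.00546.
E = 0 − (0.0592/2) log Q = −(0.0592/2)(-2.263) = 0.0670 V.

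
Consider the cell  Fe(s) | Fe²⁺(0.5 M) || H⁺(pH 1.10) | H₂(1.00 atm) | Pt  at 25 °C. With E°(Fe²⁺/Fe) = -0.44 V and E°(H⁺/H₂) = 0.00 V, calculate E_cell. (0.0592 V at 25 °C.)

The hydrogen couple is the cathode, so E°_cell = 0.44 V; n = 2.
[H⁺] = 10^(−1.10) = 0.079 M, and Q = [Fe²⁺]·P(H₂) / [H⁺]^2 = 79.2.
E = E° − (0.0592/2) log Q = 0.44 − (0.0592/2)(1.899) = 0.384 V.

0.38 V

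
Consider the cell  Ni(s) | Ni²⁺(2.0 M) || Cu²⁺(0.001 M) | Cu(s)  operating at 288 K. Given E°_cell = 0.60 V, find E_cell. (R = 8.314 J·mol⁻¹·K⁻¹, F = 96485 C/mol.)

Balancing electrons gives n = 2; the reaction quotient is Q = [Ni²⁺]/[Cu²⁺] = 2000.
E = E° − (RT/nF) ln Q = 0.60 − (8.314×288)/(2×96485) × (7.601) = 0.600 − 0.094 = 0.506 V.

0.506 V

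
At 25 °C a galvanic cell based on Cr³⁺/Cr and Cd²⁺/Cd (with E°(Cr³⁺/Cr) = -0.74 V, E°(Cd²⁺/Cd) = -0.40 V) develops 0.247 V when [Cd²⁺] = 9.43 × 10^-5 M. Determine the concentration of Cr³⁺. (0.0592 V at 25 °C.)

0.047 M

From the Nernst equation, log Q = n(E° − E)/0.0592 = 6(0.34 − 0.247)/0.0592 = 9.426, so Q = 2.66 × 10^9.
With Q = [Cr³⁺]^2/[Cd²⁺]^3 and the known concentrations, [Cr³⁺]^2 in the numerator gives [Cr³⁺] = 0.047 M.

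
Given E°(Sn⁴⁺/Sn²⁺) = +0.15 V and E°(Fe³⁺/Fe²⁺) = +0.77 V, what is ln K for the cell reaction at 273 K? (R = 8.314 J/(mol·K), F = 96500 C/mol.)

E°_cell = +0.77 − (+0.15) = 0.62 V, with n = 2 electrons transferred.
At equilibrium E = 0, so the Nernst equation gives ln K = nFE°/RT = (2)(96500)(0.62)/((8.314)(273)) = 52.72.

ln K = 52.7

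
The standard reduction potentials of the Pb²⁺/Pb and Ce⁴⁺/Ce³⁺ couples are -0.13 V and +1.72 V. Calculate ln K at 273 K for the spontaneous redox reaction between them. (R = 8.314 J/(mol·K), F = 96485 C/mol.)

ln K = 157.3

E°_cell = +1.72 − (-0.13) = 1.85 V, with n = 2 electrons transferred.
At equilibrium E = 0, so the Nernst equation gives ln K = nFE°/RT = (2)(96485)(1.85)/((8.314)(273)) = 157.29.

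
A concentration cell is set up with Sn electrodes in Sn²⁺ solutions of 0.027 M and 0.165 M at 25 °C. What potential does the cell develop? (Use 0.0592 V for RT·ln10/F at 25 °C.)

Both half-cells are Sn²⁺/Sn, so E°_cell = 0. The concentrated side is the cathode; the cell reaction moves Sn²⁺ from high to low concentration with n = 2.
Q = [Sn²⁺]_dilute/[Sn²⁺]_conc = 0.027/0.165 = 0.164.
E = 0 − (0.0592/2) log Q = −(0.0592/2)(-0.786) = 0.0233 V.

0.023 V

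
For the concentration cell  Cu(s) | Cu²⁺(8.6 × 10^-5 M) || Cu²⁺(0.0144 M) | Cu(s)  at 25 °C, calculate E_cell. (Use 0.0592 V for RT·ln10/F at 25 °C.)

Both half-cells are Cu²⁺/Cu, so E°_cell = 0. The concentrated side is the cathode; the cell reaction moves Cu²⁺ from high to low concentration with n = 2.
Q = [Cu²⁺]_dilute/[Cu²⁺]_conc = 8.6 × 10^-5/0.0144 = 0.00597.
E = 0 − (0.0592/2) log Q = −(0.0592/2)(-2.224) = 0.0658 V.

0.066 V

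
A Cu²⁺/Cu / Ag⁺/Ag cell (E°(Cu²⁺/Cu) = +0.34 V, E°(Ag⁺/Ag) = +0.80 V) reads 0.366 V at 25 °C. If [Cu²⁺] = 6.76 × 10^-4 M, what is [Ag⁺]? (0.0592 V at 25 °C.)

6.7 × 10^-4 M

From the Nernst equation, log Q = n(E° − E)/0.0592 = 2(0.46 − 0.366)/0.0592 = 3.176, so Q = 1500.
With Q = [Cu²⁺]/[Ag⁺]^2 and the known concentrations, [Ag⁺]^2 in the denominator gives [Ag⁺] = 6.7 × 10^-4 M.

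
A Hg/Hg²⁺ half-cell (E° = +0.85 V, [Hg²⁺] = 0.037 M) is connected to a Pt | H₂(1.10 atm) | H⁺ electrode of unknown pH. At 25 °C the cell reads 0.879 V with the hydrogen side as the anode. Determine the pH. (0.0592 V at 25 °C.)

pH = 1.19

E°_cell = 0.85 V and n = 2.
log Q = n(E° − E)/0.0592 = 2×(0.85 − 0.879)/0.0592 = -0.980.
With Q = [H⁺]^2 / ([Hg²⁺]·P(H₂)), solving for [H⁺] gives log[H⁺] = -1.185, so pH = 1.19.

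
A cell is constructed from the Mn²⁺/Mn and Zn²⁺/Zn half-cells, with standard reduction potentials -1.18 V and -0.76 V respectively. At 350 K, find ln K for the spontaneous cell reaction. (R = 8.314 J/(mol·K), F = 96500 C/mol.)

ln K = 27.9

E°_cell = -0.76 − (-1.18) = 0.42 V, with n = 2 electrons transferred.
At equilibrium E = 0, so the Nernst equation gives ln K = nFE°/RT = (2)(96500)(0.42)/((8.314)(350)) = 27.86.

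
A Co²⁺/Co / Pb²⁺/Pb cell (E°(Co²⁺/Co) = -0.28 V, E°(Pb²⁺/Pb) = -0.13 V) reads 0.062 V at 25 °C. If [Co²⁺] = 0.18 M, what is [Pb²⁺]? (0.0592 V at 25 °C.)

1.9 × 10^-4 M

From the Nernst equation, log Q = n(E° − E)/0.0592 = 2(0.15 − 0.062)/0.0592 = 2.973, so Q = 940.
With Q = [Co²⁺]/[Pb²⁺] and the known concentrations, [Pb²⁺] in the denominator gives [Pb²⁺] = 1.9 × 10^-4 M.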